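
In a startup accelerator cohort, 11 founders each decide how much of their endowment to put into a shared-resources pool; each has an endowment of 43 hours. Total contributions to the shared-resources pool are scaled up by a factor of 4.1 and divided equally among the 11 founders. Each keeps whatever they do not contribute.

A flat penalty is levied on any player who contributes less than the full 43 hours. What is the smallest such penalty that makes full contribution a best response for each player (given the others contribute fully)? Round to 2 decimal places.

Given the others contribute fully, the best deviation is to contribute 0 (any partial contribution still incurs the fine and gives up units whose private return 0.3727 is below 1).
Deviating from 43 to 0 saves 43 hours but forfeits the deviator's share of the drop in the shared-resources pool: 4.1/11 × 43 = 16.03.
So the deviation gain is 43 − 16.03 = 26.97, and the fine must be at least 26.97 hours to wipe it out.

26.97 hours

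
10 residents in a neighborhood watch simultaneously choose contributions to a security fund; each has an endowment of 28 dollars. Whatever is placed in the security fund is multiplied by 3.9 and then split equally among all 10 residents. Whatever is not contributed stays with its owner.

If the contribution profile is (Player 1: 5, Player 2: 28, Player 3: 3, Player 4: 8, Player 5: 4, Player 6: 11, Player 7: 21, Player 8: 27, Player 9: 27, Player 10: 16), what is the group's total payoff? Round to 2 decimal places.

Total contributed: 5 + 28 + 3 + 8 + 4 + 11 + 21 + 27 + 27 + 16 = 150; total kept: 10 × 28 − 150 = 130.
The security fund pays out 3.9 × 150 = 585.00 in aggregate.
Group total = 130 + 585.00 = 715.00.

715.00 dollars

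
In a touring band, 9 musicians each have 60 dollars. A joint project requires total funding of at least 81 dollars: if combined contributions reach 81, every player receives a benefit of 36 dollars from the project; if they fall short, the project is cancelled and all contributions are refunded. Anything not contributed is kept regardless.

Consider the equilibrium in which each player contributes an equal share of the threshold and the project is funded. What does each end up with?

Equal share of the threshold: 81/9 = 9.
At this profile no one gains by cutting their contribution: any cut drops the total below 81, the project is cancelled, contributions are refunded, and the deviator ends with 60, which is less than 60 − 9 + 36 = 87. Contributing more than 9 just wastes the excess. So contributing exactly 9 is a best response.
Each player's payoff: 60 − 9 + 36 = 87.

87 dollars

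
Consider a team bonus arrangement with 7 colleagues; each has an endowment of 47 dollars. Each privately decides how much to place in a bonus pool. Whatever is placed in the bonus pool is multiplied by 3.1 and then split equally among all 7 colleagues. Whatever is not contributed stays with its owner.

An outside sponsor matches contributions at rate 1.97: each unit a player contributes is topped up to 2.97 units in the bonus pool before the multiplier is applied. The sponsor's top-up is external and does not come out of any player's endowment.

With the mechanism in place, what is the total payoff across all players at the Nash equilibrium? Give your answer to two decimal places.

3029.10 dollars

With the mechanism, a contributed unit returns 3.1 × 2.97 / 7 = 1.3153 per unit of net cost to the contributor — now above 1 — so contributing fully is weakly dominant for every player.
So the Nash equilibrium is full contribution by all 7; the group earns 3.1 × 2.97 × 329 = 3029.10.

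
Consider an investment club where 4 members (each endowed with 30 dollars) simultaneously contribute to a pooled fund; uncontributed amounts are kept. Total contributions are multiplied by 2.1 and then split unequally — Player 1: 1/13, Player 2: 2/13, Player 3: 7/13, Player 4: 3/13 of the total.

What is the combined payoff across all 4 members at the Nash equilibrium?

A player with share s gets back 2.1·s per unit contributed, so full contribution is dominant for anyone with s > 1/2.1 = 0.4762 and zero contribution is dominant for anyone below.
Player 3 alone (share 7/13) is above the threshold, contributing 30; the remaining 3 contribute 0. Total contributed: 30.
The pooled fund pays out 2.1 × 30 = 63.00 in total (split across the unequal shares, but the aggregate is all that matters for the group sum).
The 3 free-riders keep 30 each, adding 90. Group total = 90 + 63.00 = 153.00.

153.00 dollars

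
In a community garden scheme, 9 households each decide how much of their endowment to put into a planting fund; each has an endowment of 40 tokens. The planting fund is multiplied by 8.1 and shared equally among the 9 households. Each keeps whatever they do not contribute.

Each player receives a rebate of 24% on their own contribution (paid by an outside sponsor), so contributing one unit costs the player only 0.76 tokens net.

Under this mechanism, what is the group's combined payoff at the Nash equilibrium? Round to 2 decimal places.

3002.40 tokens

Under the mechanism each unit contributed yields (8.1/9) / 0.76 = 1.1842 back to its contributor per unit of net cost, which exceeds 1, making full contribution the dominant choice for everyone.
At the Nash equilibrium everyone contributes 40. Group total payoff = 9 × (40 × 0.24 + 8.1 × 40) = 3002.40.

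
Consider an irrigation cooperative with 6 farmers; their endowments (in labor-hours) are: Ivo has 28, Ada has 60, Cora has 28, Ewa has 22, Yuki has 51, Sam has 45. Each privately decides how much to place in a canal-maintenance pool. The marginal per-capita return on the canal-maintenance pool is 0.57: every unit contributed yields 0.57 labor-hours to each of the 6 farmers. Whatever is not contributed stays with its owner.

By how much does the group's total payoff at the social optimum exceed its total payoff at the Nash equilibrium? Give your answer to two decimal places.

The private return per contributed unit is 0.57 < 1 for everyone, so the Nash equilibrium is zero contribution and the group total is Σ E_j = 28 + 60 + 28 + 22 + 51 + 45 = 234.
Each contributed unit returns 3.420 to the group, so the social optimum is full contribution by everyone: group total = 3.420 × 234 = 800.28.
Efficiency loss = (3.420 − 1) × 234 = 566.28.

566.28 labor-hours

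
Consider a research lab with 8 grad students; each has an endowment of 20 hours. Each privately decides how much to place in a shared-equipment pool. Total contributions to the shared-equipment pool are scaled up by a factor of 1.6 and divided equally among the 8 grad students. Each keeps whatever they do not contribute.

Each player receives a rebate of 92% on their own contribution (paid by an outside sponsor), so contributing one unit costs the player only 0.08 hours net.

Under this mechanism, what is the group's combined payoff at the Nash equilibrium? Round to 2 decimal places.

403.20 hours

The effective private return per unit is now (1.6/8) / 0.08 = 2.5000 > 1, so every player's dominant strategy flips to full contribution.
So the Nash equilibrium is full contribution by all 8; the group earns 8 × (20 × 0.92 + 1.6 × 20) = 403.20.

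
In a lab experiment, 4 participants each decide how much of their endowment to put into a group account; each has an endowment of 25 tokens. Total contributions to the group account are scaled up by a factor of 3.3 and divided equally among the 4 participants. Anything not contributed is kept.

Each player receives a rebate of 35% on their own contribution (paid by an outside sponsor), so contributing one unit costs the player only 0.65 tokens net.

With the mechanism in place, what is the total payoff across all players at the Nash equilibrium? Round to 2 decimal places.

365.00 tokens

The effective private return per unit is now (3.3/4) / 0.65 = 1.2692 > 1, so every player's dominant strategy flips to full contribution.
So the Nash equilibrium is full contribution by all 4; the group earns 4 × (25 × 0.35 + 3.3 × 25) = 365.00.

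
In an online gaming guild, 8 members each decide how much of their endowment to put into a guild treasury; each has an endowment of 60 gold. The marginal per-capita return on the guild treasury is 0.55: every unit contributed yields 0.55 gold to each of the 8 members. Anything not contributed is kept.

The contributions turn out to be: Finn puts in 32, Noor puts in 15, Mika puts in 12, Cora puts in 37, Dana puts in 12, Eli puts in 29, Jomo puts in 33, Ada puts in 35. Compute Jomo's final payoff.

Total contributed: 32 + 15 + 12 + 37 + 12 + 29 + 33 + 35 = 205.
Each receives 0.55 × 205 = 112.75 from the guild treasury.
Jomo keeps 60 − 33 = 27, so Jomo's payoff is 27 + 112.75 = 139.75.

139.75 gold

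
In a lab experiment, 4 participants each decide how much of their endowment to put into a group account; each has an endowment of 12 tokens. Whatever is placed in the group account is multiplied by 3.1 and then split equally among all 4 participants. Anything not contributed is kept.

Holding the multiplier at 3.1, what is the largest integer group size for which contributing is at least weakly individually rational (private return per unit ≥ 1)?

Private return per unit is 3.1/(group size), which is ≥ 1 whenever the group size is ≤ 3.1.
The largest such integer is 3.

3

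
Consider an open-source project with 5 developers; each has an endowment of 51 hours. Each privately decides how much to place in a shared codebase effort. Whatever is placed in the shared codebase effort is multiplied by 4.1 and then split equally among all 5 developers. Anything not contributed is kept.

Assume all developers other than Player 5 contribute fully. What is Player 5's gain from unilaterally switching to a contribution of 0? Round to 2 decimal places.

9.18 hours

Switching from a contribution of 51 to 0 lets Player 5 keep an extra 51 hours, but lowers the shared codebase effort by 51, which costs Player 5 their own share of that drop: 4.1/5 × 51 = 41.82.
Net gain = 51 − 41.82 = 9.18. The private return per contributed unit (0.8200) is below 1, so free-riding is indeed the best response regardless of what the others do.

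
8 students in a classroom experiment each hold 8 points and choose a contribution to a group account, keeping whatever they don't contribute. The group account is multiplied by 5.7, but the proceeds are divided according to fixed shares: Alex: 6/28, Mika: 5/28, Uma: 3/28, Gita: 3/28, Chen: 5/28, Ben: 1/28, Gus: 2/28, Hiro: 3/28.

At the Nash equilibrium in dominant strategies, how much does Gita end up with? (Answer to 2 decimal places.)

A player with share s gets back 5.7·s per unit contributed, so full contribution is dominant for anyone with s > 1/5.7 = 0.1754 and zero contribution is dominant for anyone below.
The shares above 0.1754 belong to Alex, Mika and Chen, contributing 8 each; the remaining 5 contribute 0. Total contributed: 24.
Gita keeps 8 and receives 5.7 × 24 × 3/28 = 14.66 from the group account, for a payoff of 22.66.

22.66 points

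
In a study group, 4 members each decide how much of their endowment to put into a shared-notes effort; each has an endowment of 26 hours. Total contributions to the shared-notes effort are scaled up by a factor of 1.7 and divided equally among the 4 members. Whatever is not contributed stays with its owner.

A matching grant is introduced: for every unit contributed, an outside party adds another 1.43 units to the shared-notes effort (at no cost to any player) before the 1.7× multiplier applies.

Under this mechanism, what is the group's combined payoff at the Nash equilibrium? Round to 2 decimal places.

429.62 hours

Under the mechanism each unit contributed yields 1.7 × 2.43 / 4 = 1.0328 back to its contributor per unit of net cost, which exceeds 1, making full contribution the dominant choice for everyone.
So the Nash equilibrium is full contribution by all 4; the group earns 1.7 × 2.43 × 104 = 429.62.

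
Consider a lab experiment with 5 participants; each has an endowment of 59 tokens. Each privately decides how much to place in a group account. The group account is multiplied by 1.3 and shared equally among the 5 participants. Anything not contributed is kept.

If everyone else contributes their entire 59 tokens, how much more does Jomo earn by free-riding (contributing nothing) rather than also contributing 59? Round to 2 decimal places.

Switching from a contribution of 59 to 0 lets Jomo keep an extra 59 tokens, but lowers the group account by 59, which costs Jomo their own share of that drop: 1.3/5 × 59 = 15.34.
Net gain = 59 − 15.34 = 43.66. The private return per contributed unit (0.2600) is below 1, so free-riding is indeed the best response regardless of what the others do.

43.66 tokens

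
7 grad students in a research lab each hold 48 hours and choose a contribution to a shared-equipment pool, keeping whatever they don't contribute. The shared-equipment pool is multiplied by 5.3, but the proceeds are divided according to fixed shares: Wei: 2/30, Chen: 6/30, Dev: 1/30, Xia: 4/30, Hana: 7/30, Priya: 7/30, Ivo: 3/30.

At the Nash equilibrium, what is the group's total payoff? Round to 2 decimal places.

A player with share s gets back 5.3·s per unit contributed, so full contribution is dominant for anyone with s > 1/5.3 = 0.1887 and zero contribution is dominant for anyone below.
The shares above 0.1887 belong to Chen, Hana and Priya, contributing 48 each; the remaining 4 contribute 0. Total contributed: 144.
The shared-equipment pool pays out 5.3 × 144 = 763.20 in total (split across the unequal shares, but the aggregate is all that matters for the group sum).
The 4 free-riders keep 48 each, adding 192. Group total = 192 + 763.20 = 955.20.

955.20 hours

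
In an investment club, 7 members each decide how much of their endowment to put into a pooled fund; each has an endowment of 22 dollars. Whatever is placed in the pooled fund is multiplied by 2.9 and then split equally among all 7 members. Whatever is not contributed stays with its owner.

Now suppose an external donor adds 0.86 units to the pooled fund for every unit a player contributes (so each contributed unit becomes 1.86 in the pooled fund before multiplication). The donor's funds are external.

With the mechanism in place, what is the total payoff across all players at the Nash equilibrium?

The effective private return is 2.9 × 1.86 / 7 = 0.7706, which is still under 1, so the mechanism doesn't change anyone's dominant strategy: zero contribution.
Everyone keeps their endowment and the group total is 7 × 22 = 154.

154.00 dollars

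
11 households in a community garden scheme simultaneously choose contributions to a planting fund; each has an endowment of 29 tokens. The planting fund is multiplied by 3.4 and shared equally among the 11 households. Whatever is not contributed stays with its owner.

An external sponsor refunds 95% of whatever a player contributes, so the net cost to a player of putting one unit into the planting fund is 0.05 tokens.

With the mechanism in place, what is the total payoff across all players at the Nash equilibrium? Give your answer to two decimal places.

1387.65 tokens

With the mechanism, a contributed unit returns (3.4/11) / 0.05 = 6.1818 per unit of net cost to the contributor — now above 1 — so contributing fully is weakly dominant for every player.
So the Nash equilibrium is full contribution by all 11; the group earns 11 × (29 × 0.95 + 3.4 × 29) = 1387.65.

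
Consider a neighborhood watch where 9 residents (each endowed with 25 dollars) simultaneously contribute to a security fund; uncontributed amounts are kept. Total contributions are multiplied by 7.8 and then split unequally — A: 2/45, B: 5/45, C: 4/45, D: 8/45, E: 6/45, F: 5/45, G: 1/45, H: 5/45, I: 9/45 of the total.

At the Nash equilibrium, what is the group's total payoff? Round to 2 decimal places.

735.00 dollars

Each unit j contributes comes back to j as 7.8 × (j's share), so j prefers to contribute only if that share exceeds 1/7.8 = 0.1282; otherwise keeping the unit dominates.
D, E and I are above the threshold, contributing 25 each; the remaining 6 contribute 0. Total contributed: 75.
The security fund pays out 7.8 × 75 = 585.00 in total (split across the unequal shares, but the aggregate is all that matters for the group sum).
The 6 free-riders keep 25 each, adding 150. Group total = 150 + 585.00 = 735.00.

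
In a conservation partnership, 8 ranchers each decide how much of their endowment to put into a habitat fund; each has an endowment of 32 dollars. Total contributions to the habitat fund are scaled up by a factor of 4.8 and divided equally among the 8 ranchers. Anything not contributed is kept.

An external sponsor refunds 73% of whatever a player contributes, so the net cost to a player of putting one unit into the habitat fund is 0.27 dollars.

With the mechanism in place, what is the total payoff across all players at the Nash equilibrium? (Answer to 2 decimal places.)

1415.68 dollars

Under the mechanism each unit contributed yields (4.8/8) / 0.27 = 2.2222 back to its contributor per unit of net cost, which exceeds 1, making full contribution the dominant choice for everyone.
So the Nash equilibrium is full contribution by all 8; the group earns 8 × (32 × 0.73 + 4.8 × 32) = 1415.68.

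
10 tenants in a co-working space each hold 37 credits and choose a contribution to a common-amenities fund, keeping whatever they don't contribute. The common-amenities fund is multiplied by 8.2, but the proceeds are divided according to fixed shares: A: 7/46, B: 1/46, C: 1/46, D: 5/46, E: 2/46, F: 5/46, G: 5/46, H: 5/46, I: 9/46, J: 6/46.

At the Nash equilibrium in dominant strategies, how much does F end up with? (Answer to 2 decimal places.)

135.93 credits

For player j, contributing a unit is worthwhile iff 8.2 × (j's share) ≥ 1, i.e. iff j's share is at least 0.1220.
A, I and J clear that bar, contributing 37 each; the remaining 7 contribute 0. Total contributed: 111.
F keeps 37 and receives 8.2 × 111 × 5/46 = 98.93 from the common-amenities fund, for a payoff of 135.93.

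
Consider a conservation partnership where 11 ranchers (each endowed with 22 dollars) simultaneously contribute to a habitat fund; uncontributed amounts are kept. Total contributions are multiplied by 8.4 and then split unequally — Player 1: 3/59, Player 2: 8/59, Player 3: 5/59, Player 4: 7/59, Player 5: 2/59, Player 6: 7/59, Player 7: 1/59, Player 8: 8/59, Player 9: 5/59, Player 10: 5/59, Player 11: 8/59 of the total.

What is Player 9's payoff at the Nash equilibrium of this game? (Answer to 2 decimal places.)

68.98 dollars

Player j's private return per contributed unit is 8.4 × (j's share). Contributing is weakly dominant for j when that share is at least 1/8.4 = 0.1190, and contributing 0 is dominant otherwise.
The shares above 0.1190 belong to Player 2, Player 8 and Player 11, contributing 22 each; the remaining 8 contribute 0. Total contributed: 66.
Player 9 keeps 22 and receives 8.4 × 66 × 5/59 = 46.98 from the habitat fund, for a payoff of 68.98.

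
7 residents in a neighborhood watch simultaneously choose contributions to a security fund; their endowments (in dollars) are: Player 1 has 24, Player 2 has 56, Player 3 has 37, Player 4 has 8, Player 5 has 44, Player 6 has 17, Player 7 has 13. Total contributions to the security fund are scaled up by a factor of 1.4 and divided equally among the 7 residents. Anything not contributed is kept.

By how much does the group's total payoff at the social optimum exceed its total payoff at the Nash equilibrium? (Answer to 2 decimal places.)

79.60 dollars

The private return per contributed unit is 1.4/7 = 0.2000 < 1 for every player regardless of endowment, so the Nash equilibrium is zero contribution and the group total is Σ E_j = 24 + 56 + 37 + 8 + 44 + 17 + 13 = 199.
Each contributed unit returns 1.400 to the group, so the social optimum is full contribution by everyone: group total = 1.400 × 199 = 278.60.
Efficiency loss = (1.400 − 1) × 199 = 79.60.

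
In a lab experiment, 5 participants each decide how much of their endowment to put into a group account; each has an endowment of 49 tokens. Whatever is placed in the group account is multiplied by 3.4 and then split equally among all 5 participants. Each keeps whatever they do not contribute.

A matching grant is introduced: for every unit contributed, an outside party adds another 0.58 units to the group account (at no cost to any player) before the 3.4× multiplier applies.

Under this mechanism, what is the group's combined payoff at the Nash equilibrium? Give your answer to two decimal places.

Under the mechanism each unit contributed yields 3.4 × 1.58 / 5 = 1.0744 back to its contributor per unit of net cost, which exceeds 1, making full contribution the dominant choice for everyone.
At the Nash equilibrium everyone contributes 49. Group total payoff = 3.4 × 1.58 × 245 = 1316.14.

1316.14 tokens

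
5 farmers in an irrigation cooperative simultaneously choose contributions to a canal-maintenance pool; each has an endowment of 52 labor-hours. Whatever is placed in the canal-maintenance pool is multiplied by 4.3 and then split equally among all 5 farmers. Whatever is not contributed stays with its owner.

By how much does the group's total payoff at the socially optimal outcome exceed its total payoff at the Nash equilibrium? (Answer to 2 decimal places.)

Each contributed unit returns 4.3/5 = 0.8600 to its contributor — below 1 — so contributing 0 is dominant for every player. At the Nash equilibrium everyone keeps their 52, and the group total is 5 × 52 = 260.
Each contributed unit returns 4.300 to the group as a whole (0.8600 to each of 5 players), which exceeds 1, so the social optimum is full contribution: group total = 4.300 × 260 = 1118.00.
Efficiency loss = 1118.00 − 260 = 858.00.

858.00 labor-hours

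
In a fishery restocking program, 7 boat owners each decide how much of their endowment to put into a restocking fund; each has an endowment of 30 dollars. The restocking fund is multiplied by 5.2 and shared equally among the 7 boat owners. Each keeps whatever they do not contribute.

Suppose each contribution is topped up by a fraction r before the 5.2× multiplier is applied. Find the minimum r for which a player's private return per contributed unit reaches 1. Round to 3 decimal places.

With matching at rate r, one contributed unit becomes (1 + r) in the restocking fund and returns 5.2 × (1 + r) / 7 to the contributor.
Setting this equal to 1: 1 + r = 7/5.2 = 1.3462.
So the minimum matching rate is r = 1.3462 − 1 = 0.346.

0.346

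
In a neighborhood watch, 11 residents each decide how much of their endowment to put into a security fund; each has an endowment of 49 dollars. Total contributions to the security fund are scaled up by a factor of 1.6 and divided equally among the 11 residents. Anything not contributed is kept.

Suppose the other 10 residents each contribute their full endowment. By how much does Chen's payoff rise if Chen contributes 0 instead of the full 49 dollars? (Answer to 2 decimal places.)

41.87 dollars

Switching from a contribution of 49 to 0 lets Chen keep an extra 49 dollars, but lowers the security fund by 49, which costs Chen their own share of that drop: 1.6/11 × 49 = 7.13.
Net gain = 49 − 7.13 = 41.87. The private return per contributed unit (0.1455) is below 1, so free-riding is indeed the best response regardless of what the others do.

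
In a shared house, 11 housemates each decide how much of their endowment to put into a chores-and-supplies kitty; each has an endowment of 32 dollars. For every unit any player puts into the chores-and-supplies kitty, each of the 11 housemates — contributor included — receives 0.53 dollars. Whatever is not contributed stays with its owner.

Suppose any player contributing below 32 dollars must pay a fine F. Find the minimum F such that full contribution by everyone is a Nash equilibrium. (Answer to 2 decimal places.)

15.04 dollars

Given the others contribute fully, the best deviation is to contribute 0 (any partial contribution still incurs the fine and gives up units whose private return 0.53 is below 1).
Deviating from 32 to 0 saves 32 dollars but forfeits the deviator's share of the drop in the chores-and-supplies kitty: 0.53 × 32 = 16.96.
So the deviation gain is 32 − 16.96 = 15.04, and the fine must be at least 15.04 dollars to wipe it out.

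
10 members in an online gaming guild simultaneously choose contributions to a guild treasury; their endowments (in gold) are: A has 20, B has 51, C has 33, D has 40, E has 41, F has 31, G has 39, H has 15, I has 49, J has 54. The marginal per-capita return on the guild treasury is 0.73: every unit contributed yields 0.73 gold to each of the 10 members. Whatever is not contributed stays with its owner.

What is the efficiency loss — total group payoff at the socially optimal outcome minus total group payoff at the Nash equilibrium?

The private return per contributed unit is 0.73 < 1 for everyone, so the Nash equilibrium is zero contribution and the group total is Σ E_j = 20 + 51 + 33 + 40 + 41 + 31 + 39 + 15 + 49 + 54 = 373.
Each contributed unit returns 7.300 to the group, so the social optimum is full contribution by everyone: group total = 7.300 × 373 = 2722.90.
Efficiency loss = (7.300 − 1) × 373 = 2349.90.

2349.90 gold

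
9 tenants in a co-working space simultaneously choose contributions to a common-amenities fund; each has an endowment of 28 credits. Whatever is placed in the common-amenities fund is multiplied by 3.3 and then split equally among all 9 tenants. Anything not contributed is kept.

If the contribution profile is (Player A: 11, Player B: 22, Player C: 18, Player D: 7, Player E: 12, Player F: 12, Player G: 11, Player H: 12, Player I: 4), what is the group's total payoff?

Total contributed: 11 + 22 + 18 + 7 + 12 + 12 + 11 + 12 + 4 = 109; total kept: 9 × 28 − 109 = 143.
The common-amenities fund pays out 3.3 × 109 = 359.70 in aggregate.
Group total = 143 + 359.70 = 502.70.

502.70 credits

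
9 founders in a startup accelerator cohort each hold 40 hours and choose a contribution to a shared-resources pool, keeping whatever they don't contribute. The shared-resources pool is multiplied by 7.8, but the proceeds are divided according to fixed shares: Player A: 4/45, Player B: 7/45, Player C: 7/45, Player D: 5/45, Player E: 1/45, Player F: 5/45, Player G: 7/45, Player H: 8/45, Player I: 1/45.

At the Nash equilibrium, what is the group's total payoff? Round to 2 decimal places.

For player j, contributing a unit is worthwhile iff 7.8 × (j's share) ≥ 1, i.e. iff j's share is at least 0.1282.
Player B, Player C, Player G and Player H clear that bar, contributing 40 each; the remaining 5 contribute 0. Total contributed: 160.
The shared-resources pool pays out 7.8 × 160 = 1248.00 in total (split across the unequal shares, but the aggregate is all that matters for the group sum).
The 5 free-riders keep 40 each, adding 200. Group total = 200 + 1248.00 = 1448.00.

1448.00 hours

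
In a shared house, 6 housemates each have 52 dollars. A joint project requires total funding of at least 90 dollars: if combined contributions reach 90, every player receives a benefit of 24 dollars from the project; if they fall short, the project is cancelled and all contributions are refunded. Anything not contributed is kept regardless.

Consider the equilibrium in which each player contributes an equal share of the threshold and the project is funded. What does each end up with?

Equal share of the threshold: 90/6 = 15.
At this profile no one gains by cutting their contribution: any cut drops the total below 90, the project is cancelled, contributions are refunded, and the deviator ends with 52, which is less than 52 − 15 + 24 = 61. Contributing more than 15 just wastes the excess. So contributing exactly 15 is a best response.
Each player's payoff: 52 − 15 + 24 = 61.

61 dollars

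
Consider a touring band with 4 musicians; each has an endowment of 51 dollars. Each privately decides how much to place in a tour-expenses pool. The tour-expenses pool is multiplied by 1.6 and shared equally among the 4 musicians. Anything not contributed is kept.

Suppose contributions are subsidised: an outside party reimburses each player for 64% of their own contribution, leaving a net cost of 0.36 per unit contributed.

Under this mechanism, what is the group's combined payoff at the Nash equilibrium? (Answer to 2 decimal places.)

456.96 dollars

Under the mechanism each unit contributed yields (1.6/4) / 0.36 = 1.1111 back to its contributor per unit of net cost, which exceeds 1, making full contribution the dominant choice for everyone.
At the Nash equilibrium everyone contributes 51. Group total payoff = 4 × (51 × 0.64 + 1.6 × 51) = 456.96.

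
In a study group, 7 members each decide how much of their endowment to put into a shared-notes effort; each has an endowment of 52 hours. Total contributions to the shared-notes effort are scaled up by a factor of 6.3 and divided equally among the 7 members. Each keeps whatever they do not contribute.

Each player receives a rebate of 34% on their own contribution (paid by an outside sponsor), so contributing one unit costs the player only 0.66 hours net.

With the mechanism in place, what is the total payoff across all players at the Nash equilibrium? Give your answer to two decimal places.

2416.96 hours

The effective private return per unit is now (6.3/7) / 0.66 = 1.3636 > 1, so every player's dominant strategy flips to full contribution.
At the Nash equilibrium everyone contributes 52. Group total payoff = 7 × (52 × 0.34 + 6.3 × 52) = 2416.96.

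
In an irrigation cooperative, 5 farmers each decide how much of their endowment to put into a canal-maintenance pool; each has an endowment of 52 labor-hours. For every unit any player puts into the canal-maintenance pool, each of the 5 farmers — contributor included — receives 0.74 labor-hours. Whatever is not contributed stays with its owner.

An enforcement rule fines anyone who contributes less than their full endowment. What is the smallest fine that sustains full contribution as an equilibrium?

Given the others contribute fully, the best deviation is to contribute 0 (any partial contribution still incurs the fine and gives up units whose private return 0.74 is below 1).
Deviating from 52 to 0 saves 52 labor-hours but forfeits the deviator's share of the drop in the canal-maintenance pool: 0.74 × 52 = 38.48.
So the deviation gain is 52 − 38.48 = 13.52, and the fine must be at least 13.52 labor-hours to wipe it out.

13.52 labor-hours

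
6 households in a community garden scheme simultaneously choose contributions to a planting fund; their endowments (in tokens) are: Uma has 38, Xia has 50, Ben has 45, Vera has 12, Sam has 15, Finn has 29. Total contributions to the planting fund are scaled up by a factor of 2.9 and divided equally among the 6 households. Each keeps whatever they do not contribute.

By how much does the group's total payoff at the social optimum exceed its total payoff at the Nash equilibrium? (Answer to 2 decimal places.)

The private return per contributed unit is 2.9/6 = 0.4833 < 1 for every player regardless of endowment, so the Nash equilibrium is zero contribution and the group total is Σ E_j = 38 + 50 + 45 + 12 + 15 + 29 = 189.
Each contributed unit returns 2.900 to the group, so the social optimum is full contribution by everyone: group total = 2.900 × 189 = 548.10.
Efficiency loss = (2.900 − 1) × 189 = 359.10.

359.10 tokens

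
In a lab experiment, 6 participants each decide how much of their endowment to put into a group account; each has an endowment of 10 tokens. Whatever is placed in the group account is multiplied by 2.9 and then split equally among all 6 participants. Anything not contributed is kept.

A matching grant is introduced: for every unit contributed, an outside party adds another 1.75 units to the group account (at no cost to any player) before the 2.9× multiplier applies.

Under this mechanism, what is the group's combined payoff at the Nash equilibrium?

478.50 tokens

The effective private return per unit is now 2.9 × 2.75 / 6 = 1.3292 > 1, so every player's dominant strategy flips to full contribution.
At the Nash equilibrium everyone contributes 10. Group total payoff = 2.9 × 2.75 × 60 = 478.50.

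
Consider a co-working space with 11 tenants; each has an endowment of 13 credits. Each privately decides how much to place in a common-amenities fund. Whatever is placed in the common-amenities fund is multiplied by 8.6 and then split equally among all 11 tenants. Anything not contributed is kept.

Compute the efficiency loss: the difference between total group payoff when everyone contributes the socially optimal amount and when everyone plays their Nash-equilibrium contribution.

Each contributed unit returns 8.6/11 = 0.7818 to its contributor — below 1 — so contributing 0 is dominant for every player. At the Nash equilibrium everyone keeps their 13, and the group total is 11 × 13 = 143.
Each contributed unit returns 8.600 to the group as a whole (0.7818 to each of 11 players), which exceeds 1, so the social optimum is full contribution: group total = 8.600 × 143 = 1229.80.
Efficiency loss = 1229.80 − 143 = 1086.80.

1086.80 credits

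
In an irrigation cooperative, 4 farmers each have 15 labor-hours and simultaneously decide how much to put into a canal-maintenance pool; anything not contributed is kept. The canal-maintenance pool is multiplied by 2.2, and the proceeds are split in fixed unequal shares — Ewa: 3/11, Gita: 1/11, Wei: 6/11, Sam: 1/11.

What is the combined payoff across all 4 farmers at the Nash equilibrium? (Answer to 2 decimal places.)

Each unit j contributes comes back to j as 2.2 × (j's share), so j prefers to contribute only if that share exceeds 1/2.2 = 0.4545; otherwise keeping the unit dominates.
Wei alone (share 6/11) is above the threshold, contributing 15; the remaining 3 contribute 0. Total contributed: 15.
The canal-maintenance pool pays out 2.2 × 15 = 33.00 in total (split across the unequal shares, but the aggregate is all that matters for the group sum).
The 3 free-riders keep 15 each, adding 45. Group total = 45 + 33.00 = 78.00.

78.00 labor-hours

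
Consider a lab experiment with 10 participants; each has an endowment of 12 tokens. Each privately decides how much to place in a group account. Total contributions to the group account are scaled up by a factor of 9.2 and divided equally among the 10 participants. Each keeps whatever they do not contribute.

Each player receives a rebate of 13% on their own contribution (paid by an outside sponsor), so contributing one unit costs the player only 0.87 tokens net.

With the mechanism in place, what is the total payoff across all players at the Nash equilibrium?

1119.60 tokens

Under the mechanism each unit contributed yields (9.2/10) / 0.87 = 1.0575 back to its contributor per unit of net cost, which exceeds 1, making full contribution the dominant choice for everyone.
At the Nash equilibrium everyone contributes 12. Group total payoff = 10 × (12 × 0.13 + 9.2 × 12) = 1119.60.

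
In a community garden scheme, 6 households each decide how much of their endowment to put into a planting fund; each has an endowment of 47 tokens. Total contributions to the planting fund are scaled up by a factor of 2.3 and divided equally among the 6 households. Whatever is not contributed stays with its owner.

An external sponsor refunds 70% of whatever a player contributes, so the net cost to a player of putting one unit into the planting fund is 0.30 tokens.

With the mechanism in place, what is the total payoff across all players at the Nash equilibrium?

The effective private return per unit is now (2.3/6) / 0.30 = 1.2778 > 1, so every player's dominant strategy flips to full contribution.
So the Nash equilibrium is full contribution by all 6; the group earns 6 × (47 × 0.70 + 2.3 × 47) = 846.00.

846.00 tokens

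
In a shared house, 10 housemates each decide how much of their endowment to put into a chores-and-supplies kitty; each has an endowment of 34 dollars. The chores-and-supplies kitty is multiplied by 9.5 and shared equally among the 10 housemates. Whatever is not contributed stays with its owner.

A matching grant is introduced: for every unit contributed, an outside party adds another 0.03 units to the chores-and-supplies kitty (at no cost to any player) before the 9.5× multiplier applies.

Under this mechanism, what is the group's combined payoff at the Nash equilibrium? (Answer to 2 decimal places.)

340.00 dollars

Even with the mechanism, each unit contributed returns only 9.5 × 1.03 / 10 = 0.9785 per unit of net cost, so contributing nothing is still dominant.
Everyone keeps their endowment and the group total is 10 × 34 = 340.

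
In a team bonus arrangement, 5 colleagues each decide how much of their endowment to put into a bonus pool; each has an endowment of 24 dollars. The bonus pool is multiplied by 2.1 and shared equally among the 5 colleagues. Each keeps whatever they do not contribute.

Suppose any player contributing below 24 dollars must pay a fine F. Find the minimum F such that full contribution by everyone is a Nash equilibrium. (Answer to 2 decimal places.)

13.92 dollars

Given the others contribute fully, the best deviation is to contribute 0 (any partial contribution still incurs the fine and gives up units whose private return 0.4200 is below 1).
Deviating from 24 to 0 saves 24 dollars but forfeits the deviator's share of the drop in the bonus pool: 2.1/5 × 24 = 10.08.
So the deviation gain is 24 − 10.08 = 13.92, and the fine must be at least 13.92 dollars to wipe it out.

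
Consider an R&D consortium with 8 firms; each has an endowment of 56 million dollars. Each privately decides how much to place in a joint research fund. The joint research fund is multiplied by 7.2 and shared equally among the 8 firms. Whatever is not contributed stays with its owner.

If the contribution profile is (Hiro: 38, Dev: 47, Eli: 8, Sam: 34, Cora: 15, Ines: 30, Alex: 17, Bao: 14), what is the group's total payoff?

Total contributed: 38 + 47 + 8 + 34 + 15 + 30 + 17 + 14 = 203; total kept: 8 × 56 − 203 = 245.
The joint research fund pays out 7.2 × 203 = 1461.60 in aggregate.
Group total = 245 + 1461.60 = 1706.60.

1706.60 million dollars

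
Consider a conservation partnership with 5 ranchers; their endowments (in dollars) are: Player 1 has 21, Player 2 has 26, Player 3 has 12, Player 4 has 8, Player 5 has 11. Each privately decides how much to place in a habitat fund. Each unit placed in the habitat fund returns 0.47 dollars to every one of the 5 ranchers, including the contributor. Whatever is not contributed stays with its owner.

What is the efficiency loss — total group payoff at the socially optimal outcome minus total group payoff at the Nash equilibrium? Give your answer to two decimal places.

105.30 dollars

The private return per contributed unit is 0.47 < 1 for everyone, so the Nash equilibrium is zero contribution and the group total is Σ E_j = 21 + 26 + 12 + 8 + 11 = 78.
Each contributed unit returns 2.350 to the group, so the social optimum is full contribution by everyone: group total = 2.350 × 78 = 183.30.
Efficiency loss = (2.350 − 1) × 78 = 105.30.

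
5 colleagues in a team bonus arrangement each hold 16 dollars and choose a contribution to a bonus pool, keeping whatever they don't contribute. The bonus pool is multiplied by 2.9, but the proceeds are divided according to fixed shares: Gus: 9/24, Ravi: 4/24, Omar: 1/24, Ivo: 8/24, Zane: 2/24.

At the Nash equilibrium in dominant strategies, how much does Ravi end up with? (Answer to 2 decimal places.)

Each unit j contributes comes back to j as 2.9 × (j's share), so j prefers to contribute only if that share exceeds 1/2.9 = 0.3448; otherwise keeping the unit dominates.
Only Gus (9/24) clears that bar, contributing 16; the remaining 4 contribute 0. Total contributed: 16.
Ravi keeps 16 and receives 2.9 × 16 × 4/24 = 7.73 from the bonus pool, for a payoff of 23.73.

23.73 dollars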